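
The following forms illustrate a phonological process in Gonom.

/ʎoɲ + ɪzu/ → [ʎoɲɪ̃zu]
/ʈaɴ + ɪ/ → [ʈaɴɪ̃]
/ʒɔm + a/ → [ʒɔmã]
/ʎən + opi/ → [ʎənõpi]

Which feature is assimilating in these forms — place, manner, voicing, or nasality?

nasality

The vowel /ɪ/ surfaces as nasalised [ɪ̃] next to the preceding nasal /ɲ/ — it has acquired the [+nasal] feature of its neighbour.
Likewise in the remaining data: /ɪ/ → [ɪ̃] after /ɴ/; /a/ → [ã] after /m/; /o/ → [õ] after /n/ — each time a vowel is nasalised next to a preceding nasal.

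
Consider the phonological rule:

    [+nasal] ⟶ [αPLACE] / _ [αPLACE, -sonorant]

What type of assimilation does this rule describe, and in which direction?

The rule copies the place features (abbreviated [PLACE]) from the environment onto the target, so the assimilating feature is place.
Since the environment is written after the underscore, the trigger follows the target; the direction is regressive.

regressive place assimilation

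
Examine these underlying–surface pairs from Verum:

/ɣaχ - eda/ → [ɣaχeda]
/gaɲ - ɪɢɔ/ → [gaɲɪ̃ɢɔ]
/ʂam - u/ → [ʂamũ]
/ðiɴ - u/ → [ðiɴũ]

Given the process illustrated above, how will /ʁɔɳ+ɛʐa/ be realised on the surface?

[ʁɔɳɛ̃ʐa]

The data show progressive nasality assimilation (vowel nasalisation): /ɪ/ → [ɪ̃] after /ɲ/; /u/ → [ũ] after /m/; /u/ → [ũ] after /ɴ/ — a vowel is nasalised by an immediately preceding nasal consonant.
No change occurs in [ɣaχeda] because the vowel at the boundary is adjacent to an oral consonant, not a nasal (/e/ next to /χ/).
The vowel /ɛ/ is adjacent to the preceding nasal /ɳ/, so it acquires [+nasal] and surfaces as [ɛ̃].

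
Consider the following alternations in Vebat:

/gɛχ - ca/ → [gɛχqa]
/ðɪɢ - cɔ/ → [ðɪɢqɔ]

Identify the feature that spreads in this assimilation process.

place

Comparing underlying and surface forms, /c/ → [q] is the alternation; the neighbouring /χ/ is constant.
/c/ is palatal while /χ/ is uvular; the output [q] is uvular, matching the trigger — so the feature that spreads is place.
Checking the remaining alternation: /c/ → [q] after /ɢ/ (palatal → uvular, matching uvular) — only place changes, and always toward the preceding segment.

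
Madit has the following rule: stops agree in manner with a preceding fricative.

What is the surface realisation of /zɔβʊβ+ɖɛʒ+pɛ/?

The rule targets /ɖ/ (voiced retroflex stop), which sits after the trigger /β/ (fricative).
A voiced retroflex fricative is [ʐ], so the surface segment is [ʐ].
The same rule applies at the second boundary: /p/ → [ɸ] next to /ʒ/.

[zɔβʊβʐɛʒɸɛ]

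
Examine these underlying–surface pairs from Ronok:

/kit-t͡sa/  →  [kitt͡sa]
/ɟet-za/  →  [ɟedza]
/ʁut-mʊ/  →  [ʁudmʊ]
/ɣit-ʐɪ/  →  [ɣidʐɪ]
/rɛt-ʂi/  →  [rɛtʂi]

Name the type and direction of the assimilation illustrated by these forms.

regressive voicing assimilation

Comparing underlying and surface forms, /t/ → [d] is the alternation; the neighbouring /z/ is constant.
/t/ is voiceless while /z/ is voiced; the output [d] is voiced, matching the trigger — so the feature that spreads is voicing.
Place and manner are unchanged, so the assimilation is partial, not total.
The other alternating forms pattern the same way: /t/ → [d] before /m/ (voiceless → voiced, matching voiced); /t/ → [d] before /ʐ/ (voiceless → voiced, matching voiced) — only voicing changes, and always toward the following segment.
No alternation appears in [kitt͡sa], [rɛtʂi]: there the adjacent consonants already agree in voicing (/t/ and /t͡s/ are both voiceless; /t/ and /ʂ/ are both voiceless), so these forms are consistent with the same rule.
The trigger is the following segment, so the direction is regressive (anticipatory).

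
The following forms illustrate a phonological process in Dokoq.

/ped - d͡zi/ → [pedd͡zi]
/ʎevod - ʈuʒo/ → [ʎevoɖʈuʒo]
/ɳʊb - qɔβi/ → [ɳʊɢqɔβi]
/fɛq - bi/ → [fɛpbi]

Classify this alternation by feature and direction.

regressive place assimilation

The segment that alternates is /d/, which surfaces as [ɖ] when adjacent to /ʈ/.
/d/ is alveolar while /ʈ/ is retroflex; the output [ɖ] is retroflex, matching the trigger — so the feature that spreads is place.
Manner and voice are unchanged, so the assimilation is partial, not total.
Checking the remaining alternations: /b/ → [ɢ] before /q/ (bilabial → uvular, matching uvular); /q/ → [p] before /b/ (uvular → bilabial, matching bilabial) — only place changes, and always toward the following segment.
No alternation appears in [pedd͡zi]: there the adjacent consonants already agree in place (/d/ and /d͡z/ are both alveolar), so this form is consistent with the same rule.
Since the segment that changes precedes the conditioning segment, the assimilation is regressive.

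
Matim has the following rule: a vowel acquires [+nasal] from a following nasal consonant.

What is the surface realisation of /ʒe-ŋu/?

[ʒẽŋu]

/e/ sits next to the nasal /ŋ/ and is therefore nasalised to [ẽ].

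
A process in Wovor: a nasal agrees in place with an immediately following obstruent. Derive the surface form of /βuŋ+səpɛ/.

[βunsəpɛ]

The rule targets /ŋ/ (voiced velar nasal), which sits before the trigger /s/ (alveolar).
The voiced alveolar nasal is [n], so /ŋ/ → [n].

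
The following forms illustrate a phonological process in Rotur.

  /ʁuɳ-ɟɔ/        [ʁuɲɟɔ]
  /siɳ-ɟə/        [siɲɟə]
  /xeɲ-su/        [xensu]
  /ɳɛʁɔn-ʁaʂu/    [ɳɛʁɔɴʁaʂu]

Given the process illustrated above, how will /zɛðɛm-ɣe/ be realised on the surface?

[zɛðɛŋɣe]

The data show regressive place assimilation: /ɳ/ → [ɲ] before /ɟ/; /ɲ/ → [n] before /s/; /n/ → [ɴ] before /ʁ/. In each pair only place changes, matching the following consonant, while manner and voice stay constant.
The rule targets /m/ (voiced bilabial nasal), which sits before the trigger /ɣ/ (velar).
Changing only its place to velar gives [ŋ] — the voiced velar nasal.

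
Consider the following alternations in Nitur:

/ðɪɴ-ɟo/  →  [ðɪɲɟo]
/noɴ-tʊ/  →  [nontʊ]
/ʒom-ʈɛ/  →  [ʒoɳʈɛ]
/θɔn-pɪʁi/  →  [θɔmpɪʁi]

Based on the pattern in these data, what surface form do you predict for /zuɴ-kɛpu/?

[zuŋkɛpu]

The data show regressive place assimilation: /ɴ/ → [ɲ] before /ɟ/; /ɴ/ → [n] before /t/; /m/ → [ɳ] before /ʈ/; /n/ → [m] before /p/. In each pair only place changes, matching the following consonant, while manner and voice stay constant.
The rule targets /ɴ/ (voiced uvular nasal), which sits before the trigger /k/ (velar).
A voiced velar nasal is [ŋ], so the surface segment is [ŋ].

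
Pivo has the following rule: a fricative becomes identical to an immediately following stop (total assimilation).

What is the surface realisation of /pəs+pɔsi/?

/s/ is the segment targeted by the rule; it sits immediately before /p/, so it assimilates completely and surfaces as [p].

[pəppɔsi]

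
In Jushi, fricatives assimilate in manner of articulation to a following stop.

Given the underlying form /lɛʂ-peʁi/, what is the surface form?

[lɛʈpeʁi]

The rule targets /ʂ/ (voiceless retroflex fricative), which sits before the trigger /p/ (stop).
The voiceless retroflex stop is [ʈ], so /ʂ/ → [ʈ].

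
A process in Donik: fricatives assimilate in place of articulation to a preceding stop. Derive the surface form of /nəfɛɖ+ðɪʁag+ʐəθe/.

/ð/ is a voiced dental fricative. The preceding trigger /ɖ/ is retroflex, so /ð/ must become retroflex as well.
A voiced retroflex fricative is [ʐ], so the surface segment is [ʐ].
The same rule applies at the second boundary: /ʐ/ → [ɣ] next to /g/.

[nəfɛɖʐɪʁagɣəθe]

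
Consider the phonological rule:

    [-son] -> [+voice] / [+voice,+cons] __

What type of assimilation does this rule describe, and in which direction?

progressive voicing assimilation

The target ([-son], obstruents) acquires [+voice] next to a voiced consonant ([+voice,+cons]) — it takes on the voicing of its neighbour, so the feature that spreads is voicing.
The conditioning segment sits to the left of the focus bar, meaning the trigger precedes the segment that changes — progressive assimilation.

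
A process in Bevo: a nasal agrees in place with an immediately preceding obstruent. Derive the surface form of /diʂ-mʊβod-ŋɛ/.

[diʂɳʊβodnɛ]

The rule targets /m/ (voiced bilabial nasal), which sits after the trigger /ʂ/ (retroflex).
The voiced retroflex nasal is [ɳ], so /m/ → [ɳ].
At the second juncture, /ŋ/ likewise becomes [n] adjacent to /d/.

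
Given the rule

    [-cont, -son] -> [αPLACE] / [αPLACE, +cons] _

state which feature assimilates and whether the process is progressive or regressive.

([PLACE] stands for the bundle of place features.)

The shared variable α links the value of the place features (abbreviated [PLACE]) on the target to the same value on the neighbouring segment, so place is the feature that assimilates.
Since the environment is written before the underscore, the trigger precedes the target; the direction is progressive.

progressive place assimilation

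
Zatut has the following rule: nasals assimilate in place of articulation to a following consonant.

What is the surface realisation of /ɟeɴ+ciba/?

/ɴ/ is a voiced uvular nasal. The following trigger /c/ is palatal, so /ɴ/ must become palatal as well.
The voiced palatal nasal is [ɲ], so /ɴ/ → [ɲ].

[ɟeɲciba]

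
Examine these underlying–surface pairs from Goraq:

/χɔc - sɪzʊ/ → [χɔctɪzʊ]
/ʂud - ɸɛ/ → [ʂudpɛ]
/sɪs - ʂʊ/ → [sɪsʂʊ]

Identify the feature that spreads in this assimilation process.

manner

Comparing underlying and surface forms, /s/ → [t] is the alternation; the neighbouring /c/ is constant.
The change fricative → stop matches the manner of the preceding /c/, identifying this as manner assimilation.
The same holds elsewhere in the data: /ɸ/ → [p] after /d/ (fricative → stop, matching a stop) — only manner changes, and always toward the preceding segment.
No alternation appears in [sɪsʂʊ]: there the adjacent consonants already agree in manner (/ʂ/ and /s/ are both fricatives), so this form is consistent with the same rule.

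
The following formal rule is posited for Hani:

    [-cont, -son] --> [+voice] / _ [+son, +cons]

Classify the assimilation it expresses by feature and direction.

regressive voicing assimilation

The structural change is [+voice], and the conditioning segment [+son, +cons] (a sonorant consonant) is itself voiced, so the target comes to share the voicing of its neighbour — voicing assimilation.
Since the environment is written after the underscore, the trigger follows the target; the direction is regressive.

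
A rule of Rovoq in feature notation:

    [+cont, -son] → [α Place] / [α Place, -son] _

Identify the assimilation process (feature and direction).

The shared variable α links the value of the place features (abbreviated [Place]) on the target to the same value on the neighbouring segment, so place is the feature that assimilates.
The conditioning segment sits to the left of the focus bar, meaning the trigger precedes the segment that changes — progressive assimilation.

progressive place assimilation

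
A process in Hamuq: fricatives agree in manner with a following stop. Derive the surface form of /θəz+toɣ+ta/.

/z/ is a voiced alveolar fricative. The following trigger /t/ is a stop, so /z/ must become a stop as well.
Changing only its manner to stop gives [d] — the voiced alveolar stop.
At the second juncture, /ɣ/ likewise becomes [g] adjacent to /t/.

[θədtogta]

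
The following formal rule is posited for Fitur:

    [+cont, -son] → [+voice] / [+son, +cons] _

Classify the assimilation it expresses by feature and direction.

The structural change is [+voice], and the conditioning segment [+son, +cons] (a sonorant consonant) is itself voiced, so the target comes to share the voicing of its neighbour — voicing assimilation.
The conditioning segment sits to the left of the focus bar, meaning the trigger precedes the segment that changes — progressive assimilation.

progressive voicing assimilation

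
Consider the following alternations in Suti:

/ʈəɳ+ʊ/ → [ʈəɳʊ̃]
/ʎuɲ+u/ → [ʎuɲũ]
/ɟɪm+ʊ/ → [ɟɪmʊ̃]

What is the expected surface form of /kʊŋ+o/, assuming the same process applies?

[kʊŋõ]

The data show progressive nasality assimilation (vowel nasalisation): /ʊ/ → [ʊ̃] after /ɳ/; /u/ → [ũ] after /ɲ/; /ʊ/ → [ʊ̃] after /m/ — a vowel is nasalised by an immediately preceding nasal consonant.
The vowel /o/ is adjacent to the preceding nasal /ŋ/, so it acquires [+nasal] and surfaces as [õ].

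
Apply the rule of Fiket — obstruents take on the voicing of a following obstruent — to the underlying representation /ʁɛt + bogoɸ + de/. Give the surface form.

[ʁɛdbogoβde]

/t/ is a voiceless alveolar stop. The following trigger /b/ is voiced, so /t/ must become voiced as well.
The voiced alveolar stop is [d], so /t/ → [d].
The same rule applies at the second boundary: /ɸ/ → [β] next to /d/.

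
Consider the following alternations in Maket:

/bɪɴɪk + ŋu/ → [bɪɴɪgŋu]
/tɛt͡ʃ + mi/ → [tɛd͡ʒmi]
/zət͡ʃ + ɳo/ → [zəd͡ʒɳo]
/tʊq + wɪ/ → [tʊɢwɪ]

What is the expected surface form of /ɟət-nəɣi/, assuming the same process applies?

The data show regressive voicing assimilation: /k/ → [g] before /ŋ/; /t͡ʃ/ → [d͡ʒ] before /m/; /t͡ʃ/ → [d͡ʒ] before /ɳ/; /q/ → [ɢ] before /w/. In each pair only voicing changes, matching the following consonant, while place and manner stay constant.
/t/ is a voiceless alveolar stop. The following trigger /n/ is voiced, so /t/ must become voiced as well.
Changing only its voicing to voiced gives [d] — the voiced alveolar stop.

[ɟədnəɣi]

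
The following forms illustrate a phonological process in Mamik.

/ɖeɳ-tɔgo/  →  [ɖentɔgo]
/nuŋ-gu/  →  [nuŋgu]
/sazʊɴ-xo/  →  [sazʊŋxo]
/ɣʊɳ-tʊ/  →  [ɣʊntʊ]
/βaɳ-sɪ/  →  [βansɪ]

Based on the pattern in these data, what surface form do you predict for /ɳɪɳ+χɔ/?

The data show regressive place assimilation: /ɳ/ → [n] before /t/; /ɴ/ → [ŋ] before /x/; /ɳ/ → [n] before /s/. In each pair only place changes, matching the following consonant, while manner and voice stay constant.
Nothing changes in [nuŋgu]: there the adjacent consonants already agree in place (/ŋ/ and /g/ are both velar), so this form is consistent with the same rule.
/ɳ/ is a voiced retroflex nasal. The following trigger /χ/ is uvular, so /ɳ/ must become uvular as well.
The voiced uvular nasal is [ɴ], so /ɳ/ → [ɴ].

[ɳɪɴχɔ]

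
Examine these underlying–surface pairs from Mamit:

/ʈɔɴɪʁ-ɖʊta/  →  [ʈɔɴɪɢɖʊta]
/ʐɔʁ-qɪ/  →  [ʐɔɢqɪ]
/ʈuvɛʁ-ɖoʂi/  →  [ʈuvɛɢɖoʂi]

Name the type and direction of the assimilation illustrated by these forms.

regressive manner assimilation

Comparing underlying and surface forms, /ʁ/ → [ɢ] is the alternation; the neighbouring /ɖ/ is constant.
/ʁ/ is a fricative while /ɖ/ is a stop; the output [ɢ] is a stop, matching the trigger — so the feature that spreads is manner.
Place and voice are unchanged, so the assimilation is partial, not total.
The same holds elsewhere in the data: /ʁ/ → [ɢ] before /q/ (fricative → stop, matching a stop) — only manner changes, and always toward the following segment.
Since the segment that changes precedes the conditioning segment, the assimilation is regressive.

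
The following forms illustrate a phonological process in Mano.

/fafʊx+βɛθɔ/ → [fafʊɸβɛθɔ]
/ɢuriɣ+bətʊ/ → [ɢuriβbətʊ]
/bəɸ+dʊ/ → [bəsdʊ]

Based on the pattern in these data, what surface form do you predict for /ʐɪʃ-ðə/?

[ʐɪθðə]

The data show regressive place assimilation: /x/ → [ɸ] before /β/; /ɣ/ → [β] before /b/; /ɸ/ → [s] before /d/. In each pair only place changes, matching the following consonant, while manner and voice stay constant.
The rule targets /ʃ/ (voiceless postalveolar fricative), which sits before the trigger /ð/ (dental).
The voiceless dental fricative is [θ], so /ʃ/ → [θ].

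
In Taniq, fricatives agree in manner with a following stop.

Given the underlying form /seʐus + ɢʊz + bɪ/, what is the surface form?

[seʐutɢʊdbɪ]

/s/ is a voiceless alveolar fricative. The following trigger /ɢ/ is a stop, so /s/ must become a stop as well.
A voiceless alveolar stop is [t], so the surface segment is [t].
At the second juncture, /z/ likewise becomes [d] adjacent to /b/.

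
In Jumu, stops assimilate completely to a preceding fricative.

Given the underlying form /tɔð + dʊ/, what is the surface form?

/d/ is the segment targeted by the rule; it sits immediately after /ð/, so it assimilates completely and surfaces as [ð].

[tɔððʊ]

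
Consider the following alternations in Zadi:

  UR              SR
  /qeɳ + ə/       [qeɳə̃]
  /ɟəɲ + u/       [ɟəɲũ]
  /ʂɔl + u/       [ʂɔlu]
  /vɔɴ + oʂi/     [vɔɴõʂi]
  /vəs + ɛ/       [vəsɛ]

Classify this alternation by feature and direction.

The vowel /ə/ surfaces as nasalised [ə̃] next to the preceding nasal /ɳ/ — it has acquired the [+nasal] feature of its neighbour.
Likewise in the remaining data: /u/ → [ũ] after /ɲ/; /o/ → [õ] after /ɴ/ — each time a vowel is nasalised next to a preceding nasal.
No change occurs in [ʂɔlu], [vəsɛ] because the vowel at the boundary is adjacent to an oral consonant, not a nasal (/u/ next to /l/; /ɛ/ next to /s/).
Because the conditioning nasal is to the left of the vowel that changes, the process is progressive (perseverative).

progressive nasality assimilation (vowel nasalisation)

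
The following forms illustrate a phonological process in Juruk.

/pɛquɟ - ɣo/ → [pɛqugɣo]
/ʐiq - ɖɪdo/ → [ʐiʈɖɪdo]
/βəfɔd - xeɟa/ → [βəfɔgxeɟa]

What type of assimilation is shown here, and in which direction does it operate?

Underlying /ɟ/ is realised as [g] next to /ɣ/; /ɣ/ itself does not change.
/ɟ/ is palatal while /ɣ/ is velar; the output [g] is velar, matching the trigger — so the feature that spreads is place.
Manner and voice are unchanged, so the assimilation is partial, not total.
The other alternating forms pattern the same way: /q/ → [ʈ] before /ɖ/ (uvular → retroflex, matching retroflex); /d/ → [g] before /x/ (alveolar → velar, matching velar) — only place changes, and always toward the following segment.
The trigger is the following segment, so the direction is regressive (anticipatory).

regressive place assimilation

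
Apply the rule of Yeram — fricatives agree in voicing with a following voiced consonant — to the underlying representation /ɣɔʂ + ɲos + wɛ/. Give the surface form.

[ɣɔʐɲozwɛ]

/ʂ/ is a voiceless retroflex fricative. The following trigger /ɲ/ is voiced, so /ʂ/ must become voiced as well.
The voiced retroflex fricative is [ʐ], so /ʂ/ → [ʐ].
The same rule applies at the second boundary: /s/ → [z] next to /w/.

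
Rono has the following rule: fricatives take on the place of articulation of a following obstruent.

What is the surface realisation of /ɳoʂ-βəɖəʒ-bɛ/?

The rule targets /ʂ/ (voiceless retroflex fricative), which sits before the trigger /β/ (bilabial).
The voiceless bilabial fricative is [ɸ], so /ʂ/ → [ɸ].
The same rule applies at the second boundary: /ʒ/ → [β] next to /b/.

[ɳoɸβəɖəβbɛ]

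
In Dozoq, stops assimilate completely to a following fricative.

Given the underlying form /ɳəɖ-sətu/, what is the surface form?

[ɳəssətu]

/ɖ/ is the segment targeted by the rule; it sits immediately before /s/, so it assimilates completely and surfaces as [s].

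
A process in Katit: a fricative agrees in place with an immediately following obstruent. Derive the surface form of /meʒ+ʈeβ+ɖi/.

The rule targets /ʒ/ (voiced postalveolar fricative), which sits before the trigger /ʈ/ (retroflex).
The voiced retroflex fricative is [ʐ], so /ʒ/ → [ʐ].
The same rule applies at the second boundary: /β/ → [ʐ] next to /ɖ/.

[meʐʈeʐɖi]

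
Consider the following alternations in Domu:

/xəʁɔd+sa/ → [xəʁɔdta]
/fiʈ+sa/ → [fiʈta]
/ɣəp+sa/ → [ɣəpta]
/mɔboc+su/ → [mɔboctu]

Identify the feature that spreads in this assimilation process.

manner

Comparing underlying and surface forms, /s/ → [t] is the alternation; the neighbouring /d/ is constant.
/s/ is a fricative while /d/ is a stop; the output [t] is a stop, matching the trigger — so the feature that spreads is manner.
Checking the remaining alternations: /s/ → [t] after /ʈ/ (fricative → stop, matching a stop); /s/ → [t] after /p/ (fricative → stop, matching a stop); /s/ → [t] after /c/ (fricative → stop, matching a stop) — only manner changes, and always toward the preceding segment.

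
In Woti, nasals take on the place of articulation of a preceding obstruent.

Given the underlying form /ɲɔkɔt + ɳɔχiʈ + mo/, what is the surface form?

[ɲɔkɔtnɔχiʈɳo]

/ɳ/ is a voiced retroflex nasal. The preceding trigger /t/ is alveolar, so /ɳ/ must become alveolar as well.
The voiced alveolar nasal is [n], so /ɳ/ → [n].
At the second juncture, /m/ likewise becomes [ɳ] adjacent to /ʈ/.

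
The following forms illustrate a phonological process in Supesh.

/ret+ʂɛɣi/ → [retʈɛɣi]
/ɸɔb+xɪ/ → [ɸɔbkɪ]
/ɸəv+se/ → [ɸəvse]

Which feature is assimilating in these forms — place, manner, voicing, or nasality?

manner

The segment that alternates is /ʂ/, which surfaces as [ʈ] when adjacent to /t/.
/ʂ/ is a fricative while /t/ is a stop; the output [ʈ] is a stop, matching the trigger — so the feature that spreads is manner.
The same holds elsewhere in the data: /x/ → [k] after /b/ (fricative → stop, matching a stop) — only manner changes, and always toward the preceding segment.
No alternation appears in [ɸəvse]: there the adjacent consonants already agree in manner (/s/ and /v/ are both fricatives), so this form is consistent with the same rule.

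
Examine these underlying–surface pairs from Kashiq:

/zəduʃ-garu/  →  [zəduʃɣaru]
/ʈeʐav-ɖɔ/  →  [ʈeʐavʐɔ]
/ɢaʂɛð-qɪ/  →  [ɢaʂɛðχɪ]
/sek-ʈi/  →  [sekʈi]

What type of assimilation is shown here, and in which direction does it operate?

The segment that alternates is /g/, which surfaces as [ɣ] when adjacent to /ʃ/.
/g/ is a stop while /ʃ/ is a fricative; the output [ɣ] is a fricative, matching the trigger — so the feature that spreads is manner.
Place and voice are unchanged, so the assimilation is partial, not total.
The other alternating forms pattern the same way: /ɖ/ → [ʐ] after /v/ (stop → fricative, matching a fricative); /q/ → [χ] after /ð/ (stop → fricative, matching a fricative) — only manner changes, and always toward the preceding segment.
No alternation appears in [sekʈi]: there the adjacent consonants already agree in manner (/ʈ/ and /k/ are both stops), so this form is consistent with the same rule.
Since the segment that changes follows the conditioning segment, the assimilation is progressive.

progressive manner assimilation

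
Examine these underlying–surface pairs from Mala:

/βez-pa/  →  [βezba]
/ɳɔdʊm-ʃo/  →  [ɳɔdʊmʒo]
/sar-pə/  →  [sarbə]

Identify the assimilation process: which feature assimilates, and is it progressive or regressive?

progressive voicing assimilation

Underlying /p/ is realised as [b] next to /z/; /z/ itself does not change.
The change voiceless → voiced matches the voicing of the preceding /z/, identifying this as voicing assimilation.
Place and manner are unchanged, so the assimilation is partial, not total.
The same holds elsewhere in the data: /ʃ/ → [ʒ] after /m/ (voiceless → voiced, matching voiced); /p/ → [b] after /r/ (voiceless → voiced, matching voiced) — only voicing changes, and always toward the preceding segment.
Since the segment that changes follows the conditioning segment, the assimilation is progressive.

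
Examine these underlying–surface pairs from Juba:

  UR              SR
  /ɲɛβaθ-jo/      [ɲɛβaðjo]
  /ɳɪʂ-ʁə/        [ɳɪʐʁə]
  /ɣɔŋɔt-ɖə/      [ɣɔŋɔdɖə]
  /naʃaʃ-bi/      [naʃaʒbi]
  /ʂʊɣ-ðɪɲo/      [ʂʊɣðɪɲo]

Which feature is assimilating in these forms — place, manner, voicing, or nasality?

Comparing underlying and surface forms, /θ/ → [ð] is the alternation; the neighbouring /j/ is constant.
/θ/ is voiceless while /j/ is voiced; the output [ð] is voiced, matching the trigger — so the feature that spreads is voicing.
The other alternating forms pattern the same way: /ʂ/ → [ʐ] before /ʁ/ (voiceless → voiced, matching voiced); /t/ → [d] before /ɖ/ (voiceless → voiced, matching voiced); /ʃ/ → [ʒ] before /b/ (voiceless → voiced, matching voiced) — only voicing changes, and always toward the following segment.
No alternation appears in [ʂʊɣðɪɲo]: there the adjacent consonants already agree in voicing (/ɣ/ and /ð/ are both voiced), so this form is consistent with the same rule.

voicing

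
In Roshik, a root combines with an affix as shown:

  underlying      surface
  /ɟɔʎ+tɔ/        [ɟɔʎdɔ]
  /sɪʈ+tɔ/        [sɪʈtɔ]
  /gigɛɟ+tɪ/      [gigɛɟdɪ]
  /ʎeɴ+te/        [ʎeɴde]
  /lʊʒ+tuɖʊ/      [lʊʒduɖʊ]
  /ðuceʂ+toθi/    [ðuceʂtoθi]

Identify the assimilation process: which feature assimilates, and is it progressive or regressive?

progressive voicing assimilation

Comparing underlying and surface forms, /t/ → [d] is the alternation; the neighbouring /ʎ/ is constant.
The change voiceless → voiced matches the voicing of the preceding /ʎ/, identifying this as voicing assimilation.
Place and manner are unchanged, so the assimilation is partial, not total.
The other alternating forms pattern the same way: /t/ → [d] after /ɟ/ (voiceless → voiced, matching voiced); /t/ → [d] after /ɴ/ (voiceless → voiced, matching voiced); /t/ → [d] after /ʒ/ (voiceless → voiced, matching voiced) — only voicing changes, and always toward the preceding segment.
No alternation appears in [sɪʈtɔ], [ðuceʂtoθi]: there the adjacent consonants already agree in voicing (/t/ and /ʈ/ are both voiceless; /t/ and /ʂ/ are both voiceless), so these forms are consistent with the same rule.
The trigger is the preceding segment, so the direction is progressive (perseverative).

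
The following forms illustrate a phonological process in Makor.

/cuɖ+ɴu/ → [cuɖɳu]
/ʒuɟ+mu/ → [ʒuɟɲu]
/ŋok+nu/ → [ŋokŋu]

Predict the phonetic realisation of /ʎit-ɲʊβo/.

The data show progressive place assimilation: /ɴ/ → [ɳ] after /ɖ/; /m/ → [ɲ] after /ɟ/; /n/ → [ŋ] after /k/. In each pair only place changes, matching the preceding consonant, while manner and voice stay constant.
/ɲ/ is a voiced palatal nasal. The preceding trigger /t/ is alveolar, so /ɲ/ must become alveolar as well.
The voiced alveolar nasal is [n], so /ɲ/ → [n].

[ʎitnʊβo]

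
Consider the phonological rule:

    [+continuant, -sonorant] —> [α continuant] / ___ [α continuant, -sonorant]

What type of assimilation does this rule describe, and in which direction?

regressive manner assimilation

The shared variable α links the value of [continuant] on the target to that of the neighbouring obstruent. [continuant] distinguishes stops from fricatives — a manner-of-articulation feature — so this is manner assimilation.
The conditioning segment sits to the right of the focus bar, meaning the trigger follows the segment that changes — regressive assimilation.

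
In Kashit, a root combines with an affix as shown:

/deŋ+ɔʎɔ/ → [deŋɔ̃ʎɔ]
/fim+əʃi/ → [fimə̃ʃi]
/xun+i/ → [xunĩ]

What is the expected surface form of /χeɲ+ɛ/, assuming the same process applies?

The data show progressive nasality assimilation (vowel nasalisation): /ɔ/ → [ɔ̃] after /ŋ/; /ə/ → [ə̃] after /m/; /i/ → [ĩ] after /n/ — a vowel is nasalised by an immediately preceding nasal consonant.
The vowel /ɛ/ is adjacent to the preceding nasal /ɲ/, so it acquires [+nasal] and surfaces as [ɛ̃].

[χeɲɛ̃]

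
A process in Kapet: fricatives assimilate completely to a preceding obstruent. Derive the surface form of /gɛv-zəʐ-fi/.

[gɛvvəʐʐi]

/z/ is the segment targeted by the rule; it sits immediately after /v/, so it assimilates completely and surfaces as [v].
The same rule applies at the second boundary: /f/ → [ʐ] next to /ʐ/.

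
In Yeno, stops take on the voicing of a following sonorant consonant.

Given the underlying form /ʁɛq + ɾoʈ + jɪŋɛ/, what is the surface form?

/q/ is a voiceless uvular stop. The following trigger /ɾ/ is voiced, so /q/ must become voiced as well.
A voiced uvular stop is [ɢ], so the surface segment is [ɢ].
At the second juncture, /ʈ/ likewise becomes [ɖ] adjacent to /j/.

[ʁɛɢɾoɖjɪŋɛ]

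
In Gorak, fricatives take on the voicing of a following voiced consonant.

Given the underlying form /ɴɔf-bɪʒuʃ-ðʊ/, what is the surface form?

[ɴɔvbɪʒuʒðʊ]

The rule targets /f/ (voiceless labiodental fricative), which sits before the trigger /b/ (voiced).
A voiced labiodental fricative is [v], so the surface segment is [v].
At the second juncture, /ʃ/ likewise becomes [ʒ] adjacent to /ð/.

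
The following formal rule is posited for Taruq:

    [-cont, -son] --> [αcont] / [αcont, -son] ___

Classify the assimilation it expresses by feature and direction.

progressive manner assimilation

The shared variable α links the value of [cont] on the target to that of the neighbouring obstruent. [cont] distinguishes stops from fricatives — a manner-of-articulation feature — so this is manner assimilation.
The conditioning segment sits to the left of the focus bar, meaning the trigger precedes the segment that changes — progressive assimilation.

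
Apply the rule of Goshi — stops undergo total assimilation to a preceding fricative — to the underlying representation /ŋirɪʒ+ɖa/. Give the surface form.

[ŋirɪʒʒa]

/ɖ/ is the segment targeted by the rule; it sits immediately after /ʒ/, so it assimilates completely and surfaces as [ʒ].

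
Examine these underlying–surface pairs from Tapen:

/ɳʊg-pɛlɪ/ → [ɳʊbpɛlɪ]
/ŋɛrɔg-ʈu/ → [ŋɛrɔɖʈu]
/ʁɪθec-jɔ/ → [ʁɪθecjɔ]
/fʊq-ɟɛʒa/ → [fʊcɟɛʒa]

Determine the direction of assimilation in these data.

The segment that alternates is /g/, which surfaces as [b] when adjacent to /p/.
/g/ is velar while /p/ is bilabial; the output [b] is bilabial, matching the trigger — so the feature that spreads is place.
Checking the remaining alternations: /g/ → [ɖ] before /ʈ/ (velar → retroflex, matching retroflex); /q/ → [c] before /ɟ/ (uvular → palatal, matching palatal) — only place changes, and always toward the following segment.
No alternation appears in [ʁɪθecjɔ]: there the adjacent consonants already agree in place (/c/ and /j/ are both palatal), so this form is consistent with the same rule.
The trigger is the following segment, so the direction is regressive (anticipatory).

regressive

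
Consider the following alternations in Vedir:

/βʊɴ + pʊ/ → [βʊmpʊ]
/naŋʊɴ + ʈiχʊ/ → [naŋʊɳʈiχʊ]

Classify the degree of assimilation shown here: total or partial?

partial assimilation

Underlying /ɴ/ is realised as [m] next to /p/; /p/ itself does not change.
/ɴ/ is uvular while /p/ is bilabial; the output [m] is bilabial, matching the trigger — so the feature that spreads is place.
Manner and voice are unchanged, so the assimilation is partial, not total.
The other alternating form patterns the same way: /ɴ/ → [ɳ] before /ʈ/ (uvular → retroflex, matching retroflex) — only place changes, and always toward the following segment.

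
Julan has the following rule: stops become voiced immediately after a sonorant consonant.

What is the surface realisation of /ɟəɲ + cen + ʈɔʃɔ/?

/c/ is a voiceless palatal stop. The preceding trigger /ɲ/ is voiced, so /c/ must become voiced as well.
Changing only its voicing to voiced gives [ɟ] — the voiced palatal stop.
At the second juncture, /ʈ/ likewise becomes [ɖ] adjacent to /n/.

[ɟəɲɟenɖɔʃɔ]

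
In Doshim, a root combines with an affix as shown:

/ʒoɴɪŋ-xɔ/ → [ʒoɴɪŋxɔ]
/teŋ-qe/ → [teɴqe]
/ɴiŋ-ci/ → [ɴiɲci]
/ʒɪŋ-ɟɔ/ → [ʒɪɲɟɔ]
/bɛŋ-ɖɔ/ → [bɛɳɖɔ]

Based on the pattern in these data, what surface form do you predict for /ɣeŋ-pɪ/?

The data show regressive place assimilation: /ŋ/ → [ɴ] before /q/; /ŋ/ → [ɲ] before /c/; /ŋ/ → [ɲ] before /ɟ/; /ŋ/ → [ɳ] before /ɖ/. In each pair only place changes, matching the following consonant, while manner and voice stay constant.
Nothing changes in [ʒoɴɪŋxɔ]: there the adjacent consonants already agree in place (/ŋ/ and /x/ are both velar), so this form is consistent with the same rule.
/ŋ/ is a voiced velar nasal. The following trigger /p/ is bilabial, so /ŋ/ must become bilabial as well.
The voiced bilabial nasal is [m], so /ŋ/ → [m].

[ɣempɪ]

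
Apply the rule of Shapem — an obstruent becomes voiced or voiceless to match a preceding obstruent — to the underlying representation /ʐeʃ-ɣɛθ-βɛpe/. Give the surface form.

The rule targets /ɣ/ (voiced velar fricative), which sits after the trigger /ʃ/ (voiceless).
A voiceless velar fricative is [x], so the surface segment is [x].
The same rule applies at the second boundary: /β/ → [ɸ] next to /θ/.

[ʐeʃxɛθɸɛpe]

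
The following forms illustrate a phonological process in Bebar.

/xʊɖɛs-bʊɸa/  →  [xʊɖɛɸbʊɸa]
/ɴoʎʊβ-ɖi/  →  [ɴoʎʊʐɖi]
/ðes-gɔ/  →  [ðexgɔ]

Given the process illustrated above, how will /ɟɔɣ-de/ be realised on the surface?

[ɟɔzde]

The data show regressive place assimilation: /s/ → [ɸ] before /b/; /β/ → [ʐ] before /ɖ/; /s/ → [x] before /g/. In each pair only place changes, matching the following consonant, while manner and voice stay constant.
The rule targets /ɣ/ (voiced velar fricative), which sits before the trigger /d/ (alveolar).
Changing only its place to alveolar gives [z] — the voiced alveolar fricative.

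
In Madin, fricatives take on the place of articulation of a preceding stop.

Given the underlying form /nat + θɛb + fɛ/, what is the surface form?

/θ/ is a voiceless dental fricative. The preceding trigger /t/ is alveolar, so /θ/ must become alveolar as well.
The voiceless alveolar fricative is [s], so /θ/ → [s].
At the second juncture, /f/ likewise becomes [ɸ] adjacent to /b/.

[natsɛbɸɛ]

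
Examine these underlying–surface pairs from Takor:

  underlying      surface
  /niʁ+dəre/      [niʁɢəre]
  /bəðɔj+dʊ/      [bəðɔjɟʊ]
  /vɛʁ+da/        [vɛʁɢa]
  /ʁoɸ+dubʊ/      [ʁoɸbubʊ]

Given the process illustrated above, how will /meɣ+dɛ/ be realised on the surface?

[meɣgɛ]

The data show progressive place assimilation: /d/ → [ɢ] after /ʁ/; /d/ → [ɟ] after /j/; /d/ → [b] after /ɸ/. In each pair only place changes, matching the preceding consonant, while manner and voice stay constant.
/d/ is a voiced alveolar stop. The preceding trigger /ɣ/ is velar, so /d/ must become velar as well.
Changing only its place to velar gives [g] — the voiced velar stop.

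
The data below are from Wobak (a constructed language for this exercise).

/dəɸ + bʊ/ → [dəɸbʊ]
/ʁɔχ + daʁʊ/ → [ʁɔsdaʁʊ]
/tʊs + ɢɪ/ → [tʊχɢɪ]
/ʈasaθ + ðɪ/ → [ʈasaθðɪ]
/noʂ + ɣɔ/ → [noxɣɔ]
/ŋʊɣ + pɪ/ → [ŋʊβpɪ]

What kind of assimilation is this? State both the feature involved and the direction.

regressive place assimilation

Underlying /χ/ is realised as [s] next to /d/; /d/ itself does not change.
/χ/ is uvular while /d/ is alveolar; the output [s] is alveolar, matching the trigger — so the feature that spreads is place.
Manner and voice are unchanged, so the assimilation is partial, not total.
Checking the remaining alternations: /s/ → [χ] before /ɢ/ (alveolar → uvular, matching uvular); /ʂ/ → [x] before /ɣ/ (retroflex → velar, matching velar); /ɣ/ → [β] before /p/ (velar → bilabial, matching bilabial) — only place changes, and always toward the following segment.
No alternation appears in [dəɸbʊ], [ʈasaθðɪ]: there the adjacent consonants already agree in place (/ɸ/ and /b/ are both bilabial; /θ/ and /ð/ are both dental), so these forms are consistent with the same rule.
The trigger is the following segment, so the direction is regressive (anticipatory).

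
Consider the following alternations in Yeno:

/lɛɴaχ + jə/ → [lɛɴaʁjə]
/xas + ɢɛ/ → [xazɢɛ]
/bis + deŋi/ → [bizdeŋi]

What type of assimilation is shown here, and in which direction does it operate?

regressive voicing assimilation

Comparing underlying and surface forms, /χ/ → [ʁ] is the alternation; the neighbouring /j/ is constant.
/χ/ is voiceless while /j/ is voiced; the output [ʁ] is voiced, matching the trigger — so the feature that spreads is voicing.
Place and manner are unchanged, so the assimilation is partial, not total.
Checking the remaining alternations: /s/ → [z] before /ɢ/ (voiceless → voiced, matching voiced); /s/ → [z] before /d/ (voiceless → voiced, matching voiced) — only voicing changes, and always toward the following segment.
The trigger is the following segment, so the direction is regressive (anticipatory).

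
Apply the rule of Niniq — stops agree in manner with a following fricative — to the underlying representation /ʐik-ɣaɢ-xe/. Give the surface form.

/k/ is a voiceless velar stop. The following trigger /ɣ/ is a fricative, so /k/ must become a fricative as well.
A voiceless velar fricative is [x], so the surface segment is [x].
The same rule applies at the second boundary: /ɢ/ → [ʁ] next to /x/.

[ʐixɣaʁxe]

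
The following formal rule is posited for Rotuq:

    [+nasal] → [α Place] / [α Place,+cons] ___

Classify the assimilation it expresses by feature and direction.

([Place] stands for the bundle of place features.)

The shared variable α links the value of the place features (abbreviated [Place]) on the target to the same value on the neighbouring segment, so place is the feature that assimilates.
Since the environment is written before the underscore, the trigger precedes the target; the direction is progressive.

progressive place assimilation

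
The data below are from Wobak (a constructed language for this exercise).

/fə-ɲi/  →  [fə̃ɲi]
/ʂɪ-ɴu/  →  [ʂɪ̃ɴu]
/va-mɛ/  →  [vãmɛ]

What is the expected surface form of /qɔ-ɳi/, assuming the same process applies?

The data show regressive nasality assimilation (vowel nasalisation): /ə/ → [ə̃] before /ɲ/; /ɪ/ → [ɪ̃] before /ɴ/; /a/ → [ã] before /m/ — a vowel is nasalised by an immediately following nasal consonant.
/ɔ/ sits next to the nasal /ɳ/ and is therefore nasalised to [ɔ̃].

[qɔ̃ɳi]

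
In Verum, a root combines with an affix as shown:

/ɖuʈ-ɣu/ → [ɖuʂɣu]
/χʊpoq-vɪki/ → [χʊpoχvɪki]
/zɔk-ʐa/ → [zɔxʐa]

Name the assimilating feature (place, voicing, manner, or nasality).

manner

The segment that alternates is /ʈ/, which surfaces as [ʂ] when adjacent to /ɣ/.
/ʈ/ is a stop while /ɣ/ is a fricative; the output [ʂ] is a fricative, matching the trigger — so the feature that spreads is manner.
The other alternating forms pattern the same way: /q/ → [χ] before /v/ (stop → fricative, matching a fricative); /k/ → [x] before /ʐ/ (stop → fricative, matching a fricative) — only manner changes, and always toward the following segment.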